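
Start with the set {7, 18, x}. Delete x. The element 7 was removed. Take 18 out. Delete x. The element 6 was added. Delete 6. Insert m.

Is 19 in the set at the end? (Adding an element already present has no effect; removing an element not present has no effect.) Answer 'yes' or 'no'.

Tracking the set through each operation:
Start: {18, 7, x}
Event 1 (remove x): removed. Set: {18, 7}
Event 2 (remove 7): removed. Set: {18}
Event 3 (remove 18): removed. Set: {}
Event 4 (remove x): not present, no change. Set: {}
Event 5 (add 6): added. Set: {6}
Event 6 (remove 6): removed. Set: {}
Event 7 (add m): added. Set: {m}

Final set: {m} (size 1)
19 is NOT in the final set.

Answer: no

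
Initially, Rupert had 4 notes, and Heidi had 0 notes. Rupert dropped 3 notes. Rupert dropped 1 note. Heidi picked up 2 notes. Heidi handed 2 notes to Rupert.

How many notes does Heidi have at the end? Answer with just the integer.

Tracking counts step by step:
Start: Rupert=4, Heidi=0
Event 1 (Rupert -3): Rupert: 4 -> 1. State: Rupert=1, Heidi=0
Event 2 (Rupert -1): Rupert: 1 -> 0. State: Rupert=0, Heidi=0
Event 3 (Heidi +2): Heidi: 0 -> 2. State: Rupert=0, Heidi=2
Event 4 (Heidi -> Rupert, 2): Heidi: 2 -> 0, Rupert: 0 -> 2. State: Rupert=2, Heidi=0

Heidi's final count: 0

Answer: 0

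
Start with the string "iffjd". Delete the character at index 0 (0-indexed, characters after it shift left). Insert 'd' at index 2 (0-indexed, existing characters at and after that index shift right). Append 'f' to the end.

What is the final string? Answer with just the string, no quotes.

Answer: ffdjdf

Derivation:
Applying each edit step by step:
Start: "iffjd"
Op 1 (delete idx 0 = 'i'): "iffjd" -> "ffjd"
Op 2 (insert 'd' at idx 2): "ffjd" -> "ffdjd"
Op 3 (append 'f'): "ffdjd" -> "ffdjdf"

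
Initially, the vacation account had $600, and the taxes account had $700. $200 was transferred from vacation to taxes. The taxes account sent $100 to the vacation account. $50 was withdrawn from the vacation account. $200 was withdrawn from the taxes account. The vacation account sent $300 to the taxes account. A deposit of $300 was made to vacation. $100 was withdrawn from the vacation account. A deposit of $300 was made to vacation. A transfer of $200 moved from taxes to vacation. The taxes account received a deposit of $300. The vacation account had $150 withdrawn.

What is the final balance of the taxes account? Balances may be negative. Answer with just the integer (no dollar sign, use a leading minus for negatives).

Answer: 1000

Derivation:
Tracking account balances step by step:
Start: vacation=600, taxes=700
Event 1 (transfer 200 vacation -> taxes): vacation: 600 - 200 = 400, taxes: 700 + 200 = 900. Balances: vacation=400, taxes=900
Event 2 (transfer 100 taxes -> vacation): taxes: 900 - 100 = 800, vacation: 400 + 100 = 500. Balances: vacation=500, taxes=800
Event 3 (withdraw 50 from vacation): vacation: 500 - 50 = 450. Balances: vacation=450, taxes=800
Event 4 (withdraw 200 from taxes): taxes: 800 - 200 = 600. Balances: vacation=450, taxes=600
Event 5 (transfer 300 vacation -> taxes): vacation: 450 - 300 = 150, taxes: 600 + 300 = 900. Balances: vacation=150, taxes=900
Event 6 (deposit 300 to vacation): vacation: 150 + 300 = 450. Balances: vacation=450, taxes=900
Event 7 (withdraw 100 from vacation): vacation: 450 - 100 = 350. Balances: vacation=350, taxes=900
Event 8 (deposit 300 to vacation): vacation: 350 + 300 = 650. Balances: vacation=650, taxes=900
Event 9 (transfer 200 taxes -> vacation): taxes: 900 - 200 = 700, vacation: 650 + 200 = 850. Balances: vacation=850, taxes=700
Event 10 (deposit 300 to taxes): taxes: 700 + 300 = 1000. Balances: vacation=850, taxes=1000
Event 11 (withdraw 150 from vacation): vacation: 850 - 150 = 700. Balances: vacation=700, taxes=1000

Final balance of taxes: 1000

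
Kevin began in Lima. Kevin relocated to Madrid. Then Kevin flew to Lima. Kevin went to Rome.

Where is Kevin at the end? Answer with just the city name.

Answer: Rome

Derivation:
Tracking Kevin's location:
Start: Kevin is in Lima.
After move 1: Lima -> Madrid. Kevin is in Madrid.
After move 2: Madrid -> Lima. Kevin is in Lima.
After move 3: Lima -> Rome. Kevin is in Rome.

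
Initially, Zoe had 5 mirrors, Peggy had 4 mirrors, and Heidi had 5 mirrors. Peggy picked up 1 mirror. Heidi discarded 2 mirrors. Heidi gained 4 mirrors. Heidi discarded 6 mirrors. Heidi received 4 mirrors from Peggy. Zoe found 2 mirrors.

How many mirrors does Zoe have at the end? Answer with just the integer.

Tracking counts step by step:
Start: Zoe=5, Peggy=4, Heidi=5
Event 1 (Peggy +1): Peggy: 4 -> 5. State: Zoe=5, Peggy=5, Heidi=5
Event 2 (Heidi -2): Heidi: 5 -> 3. State: Zoe=5, Peggy=5, Heidi=3
Event 3 (Heidi +4): Heidi: 3 -> 7. State: Zoe=5, Peggy=5, Heidi=7
Event 4 (Heidi -6): Heidi: 7 -> 1. State: Zoe=5, Peggy=5, Heidi=1
Event 5 (Peggy -> Heidi, 4): Peggy: 5 -> 1, Heidi: 1 -> 5. State: Zoe=5, Peggy=1, Heidi=5
Event 6 (Zoe +2): Zoe: 5 -> 7. State: Zoe=7, Peggy=1, Heidi=5

Zoe's final count: 7

Answer: 7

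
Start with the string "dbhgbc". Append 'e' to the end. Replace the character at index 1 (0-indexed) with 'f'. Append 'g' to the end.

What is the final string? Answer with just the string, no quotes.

Applying each edit step by step:
Start: "dbhgbc"
Op 1 (append 'e'): "dbhgbc" -> "dbhgbce"
Op 2 (replace idx 1: 'b' -> 'f'): "dbhgbce" -> "dfhgbce"
Op 3 (append 'g'): "dfhgbce" -> "dfhgbceg"

Answer: dfhgbceg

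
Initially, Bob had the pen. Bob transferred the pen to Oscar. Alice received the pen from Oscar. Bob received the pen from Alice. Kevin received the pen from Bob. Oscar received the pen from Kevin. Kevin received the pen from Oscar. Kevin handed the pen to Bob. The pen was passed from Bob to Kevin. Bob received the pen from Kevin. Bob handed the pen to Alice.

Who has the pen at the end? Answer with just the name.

Answer: Alice

Derivation:
Tracking the pen through each event:
Start: Bob has the pen.
After event 1: Oscar has the pen.
After event 2: Alice has the pen.
After event 3: Bob has the pen.
After event 4: Kevin has the pen.
After event 5: Oscar has the pen.
After event 6: Kevin has the pen.
After event 7: Bob has the pen.
After event 8: Kevin has the pen.
After event 9: Bob has the pen.
After event 10: Alice has the pen.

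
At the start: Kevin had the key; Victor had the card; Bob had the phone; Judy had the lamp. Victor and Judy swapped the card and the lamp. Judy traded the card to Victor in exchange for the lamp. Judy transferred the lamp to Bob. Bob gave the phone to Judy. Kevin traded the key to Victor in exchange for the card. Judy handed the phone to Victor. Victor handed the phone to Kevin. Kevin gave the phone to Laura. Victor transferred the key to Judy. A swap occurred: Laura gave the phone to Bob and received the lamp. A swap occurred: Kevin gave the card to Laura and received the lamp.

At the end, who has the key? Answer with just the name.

Answer: Judy

Derivation:
Tracking all object holders:
Start: key:Kevin, card:Victor, phone:Bob, lamp:Judy
Event 1 (swap card<->lamp: now card:Judy, lamp:Victor). State: key:Kevin, card:Judy, phone:Bob, lamp:Victor
Event 2 (swap card<->lamp: now card:Victor, lamp:Judy). State: key:Kevin, card:Victor, phone:Bob, lamp:Judy
Event 3 (give lamp: Judy -> Bob). State: key:Kevin, card:Victor, phone:Bob, lamp:Bob
Event 4 (give phone: Bob -> Judy). State: key:Kevin, card:Victor, phone:Judy, lamp:Bob
Event 5 (swap key<->card: now key:Victor, card:Kevin). State: key:Victor, card:Kevin, phone:Judy, lamp:Bob
Event 6 (give phone: Judy -> Victor). State: key:Victor, card:Kevin, phone:Victor, lamp:Bob
Event 7 (give phone: Victor -> Kevin). State: key:Victor, card:Kevin, phone:Kevin, lamp:Bob
Event 8 (give phone: Kevin -> Laura). State: key:Victor, card:Kevin, phone:Laura, lamp:Bob
Event 9 (give key: Victor -> Judy). State: key:Judy, card:Kevin, phone:Laura, lamp:Bob
Event 10 (swap phone<->lamp: now phone:Bob, lamp:Laura). State: key:Judy, card:Kevin, phone:Bob, lamp:Laura
Event 11 (swap card<->lamp: now card:Laura, lamp:Kevin). State: key:Judy, card:Laura, phone:Bob, lamp:Kevin

Final state: key:Judy, card:Laura, phone:Bob, lamp:Kevin
The key is held by Judy.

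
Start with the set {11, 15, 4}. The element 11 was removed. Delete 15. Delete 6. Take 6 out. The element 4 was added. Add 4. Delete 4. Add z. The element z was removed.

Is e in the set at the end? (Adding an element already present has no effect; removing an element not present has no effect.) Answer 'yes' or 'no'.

Tracking the set through each operation:
Start: {11, 15, 4}
Event 1 (remove 11): removed. Set: {15, 4}
Event 2 (remove 15): removed. Set: {4}
Event 3 (remove 6): not present, no change. Set: {4}
Event 4 (remove 6): not present, no change. Set: {4}
Event 5 (add 4): already present, no change. Set: {4}
Event 6 (add 4): already present, no change. Set: {4}
Event 7 (remove 4): removed. Set: {}
Event 8 (add z): added. Set: {z}
Event 9 (remove z): removed. Set: {}

Final set: {} (size 0)
e is NOT in the final set.

Answer: no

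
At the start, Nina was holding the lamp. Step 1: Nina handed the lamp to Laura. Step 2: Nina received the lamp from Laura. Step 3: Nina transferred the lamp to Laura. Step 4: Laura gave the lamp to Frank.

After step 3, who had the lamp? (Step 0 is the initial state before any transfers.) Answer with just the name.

Answer: Laura

Derivation:
Tracking the lamp holder through step 3:
After step 0 (start): Nina
After step 1: Laura
After step 2: Nina
After step 3: Laura

At step 3, the holder is Laura.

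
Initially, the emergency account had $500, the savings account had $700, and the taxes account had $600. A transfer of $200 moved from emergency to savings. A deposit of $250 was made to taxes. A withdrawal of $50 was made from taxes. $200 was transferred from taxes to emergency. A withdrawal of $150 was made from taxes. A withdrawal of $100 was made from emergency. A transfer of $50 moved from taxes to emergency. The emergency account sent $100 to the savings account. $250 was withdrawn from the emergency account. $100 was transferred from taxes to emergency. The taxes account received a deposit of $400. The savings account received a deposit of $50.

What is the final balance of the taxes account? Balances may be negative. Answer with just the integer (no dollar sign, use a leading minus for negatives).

Answer: 700

Derivation:
Tracking account balances step by step:
Start: emergency=500, savings=700, taxes=600
Event 1 (transfer 200 emergency -> savings): emergency: 500 - 200 = 300, savings: 700 + 200 = 900. Balances: emergency=300, savings=900, taxes=600
Event 2 (deposit 250 to taxes): taxes: 600 + 250 = 850. Balances: emergency=300, savings=900, taxes=850
Event 3 (withdraw 50 from taxes): taxes: 850 - 50 = 800. Balances: emergency=300, savings=900, taxes=800
Event 4 (transfer 200 taxes -> emergency): taxes: 800 - 200 = 600, emergency: 300 + 200 = 500. Balances: emergency=500, savings=900, taxes=600
Event 5 (withdraw 150 from taxes): taxes: 600 - 150 = 450. Balances: emergency=500, savings=900, taxes=450
Event 6 (withdraw 100 from emergency): emergency: 500 - 100 = 400. Balances: emergency=400, savings=900, taxes=450
Event 7 (transfer 50 taxes -> emergency): taxes: 450 - 50 = 400, emergency: 400 + 50 = 450. Balances: emergency=450, savings=900, taxes=400
Event 8 (transfer 100 emergency -> savings): emergency: 450 - 100 = 350, savings: 900 + 100 = 1000. Balances: emergency=350, savings=1000, taxes=400
Event 9 (withdraw 250 from emergency): emergency: 350 - 250 = 100. Balances: emergency=100, savings=1000, taxes=400
Event 10 (transfer 100 taxes -> emergency): taxes: 400 - 100 = 300, emergency: 100 + 100 = 200. Balances: emergency=200, savings=1000, taxes=300
Event 11 (deposit 400 to taxes): taxes: 300 + 400 = 700. Balances: emergency=200, savings=1000, taxes=700
Event 12 (deposit 50 to savings): savings: 1000 + 50 = 1050. Balances: emergency=200, savings=1050, taxes=700

Final balance of taxes: 700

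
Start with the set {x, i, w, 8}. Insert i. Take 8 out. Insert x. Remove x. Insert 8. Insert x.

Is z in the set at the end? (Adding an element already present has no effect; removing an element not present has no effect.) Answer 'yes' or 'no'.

Tracking the set through each operation:
Start: {8, i, w, x}
Event 1 (add i): already present, no change. Set: {8, i, w, x}
Event 2 (remove 8): removed. Set: {i, w, x}
Event 3 (add x): already present, no change. Set: {i, w, x}
Event 4 (remove x): removed. Set: {i, w}
Event 5 (add 8): added. Set: {8, i, w}
Event 6 (add x): added. Set: {8, i, w, x}

Final set: {8, i, w, x} (size 4)
z is NOT in the final set.

Answer: no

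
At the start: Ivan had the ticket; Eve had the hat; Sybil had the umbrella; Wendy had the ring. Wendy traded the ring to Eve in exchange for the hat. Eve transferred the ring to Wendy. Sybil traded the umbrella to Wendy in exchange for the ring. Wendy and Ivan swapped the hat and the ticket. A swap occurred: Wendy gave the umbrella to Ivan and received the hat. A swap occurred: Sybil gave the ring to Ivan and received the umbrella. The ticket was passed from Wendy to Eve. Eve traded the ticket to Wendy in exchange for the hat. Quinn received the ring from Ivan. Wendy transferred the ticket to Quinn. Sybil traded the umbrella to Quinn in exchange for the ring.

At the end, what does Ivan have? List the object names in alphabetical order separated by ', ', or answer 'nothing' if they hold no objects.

Answer: nothing

Derivation:
Tracking all object holders:
Start: ticket:Ivan, hat:Eve, umbrella:Sybil, ring:Wendy
Event 1 (swap ring<->hat: now ring:Eve, hat:Wendy). State: ticket:Ivan, hat:Wendy, umbrella:Sybil, ring:Eve
Event 2 (give ring: Eve -> Wendy). State: ticket:Ivan, hat:Wendy, umbrella:Sybil, ring:Wendy
Event 3 (swap umbrella<->ring: now umbrella:Wendy, ring:Sybil). State: ticket:Ivan, hat:Wendy, umbrella:Wendy, ring:Sybil
Event 4 (swap hat<->ticket: now hat:Ivan, ticket:Wendy). State: ticket:Wendy, hat:Ivan, umbrella:Wendy, ring:Sybil
Event 5 (swap umbrella<->hat: now umbrella:Ivan, hat:Wendy). State: ticket:Wendy, hat:Wendy, umbrella:Ivan, ring:Sybil
Event 6 (swap ring<->umbrella: now ring:Ivan, umbrella:Sybil). State: ticket:Wendy, hat:Wendy, umbrella:Sybil, ring:Ivan
Event 7 (give ticket: Wendy -> Eve). State: ticket:Eve, hat:Wendy, umbrella:Sybil, ring:Ivan
Event 8 (swap ticket<->hat: now ticket:Wendy, hat:Eve). State: ticket:Wendy, hat:Eve, umbrella:Sybil, ring:Ivan
Event 9 (give ring: Ivan -> Quinn). State: ticket:Wendy, hat:Eve, umbrella:Sybil, ring:Quinn
Event 10 (give ticket: Wendy -> Quinn). State: ticket:Quinn, hat:Eve, umbrella:Sybil, ring:Quinn
Event 11 (swap umbrella<->ring: now umbrella:Quinn, ring:Sybil). State: ticket:Quinn, hat:Eve, umbrella:Quinn, ring:Sybil

Final state: ticket:Quinn, hat:Eve, umbrella:Quinn, ring:Sybil
Ivan holds: (nothing).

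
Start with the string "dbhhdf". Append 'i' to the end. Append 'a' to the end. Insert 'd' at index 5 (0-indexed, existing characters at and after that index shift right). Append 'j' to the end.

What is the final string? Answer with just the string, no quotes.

Applying each edit step by step:
Start: "dbhhdf"
Op 1 (append 'i'): "dbhhdf" -> "dbhhdfi"
Op 2 (append 'a'): "dbhhdfi" -> "dbhhdfia"
Op 3 (insert 'd' at idx 5): "dbhhdfia" -> "dbhhddfia"
Op 4 (append 'j'): "dbhhddfia" -> "dbhhddfiaj"

Answer: dbhhddfiaj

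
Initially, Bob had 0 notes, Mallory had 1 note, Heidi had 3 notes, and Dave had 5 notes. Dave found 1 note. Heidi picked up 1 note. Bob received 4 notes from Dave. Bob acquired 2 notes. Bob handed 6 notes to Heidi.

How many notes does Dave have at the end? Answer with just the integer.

Tracking counts step by step:
Start: Bob=0, Mallory=1, Heidi=3, Dave=5
Event 1 (Dave +1): Dave: 5 -> 6. State: Bob=0, Mallory=1, Heidi=3, Dave=6
Event 2 (Heidi +1): Heidi: 3 -> 4. State: Bob=0, Mallory=1, Heidi=4, Dave=6
Event 3 (Dave -> Bob, 4): Dave: 6 -> 2, Bob: 0 -> 4. State: Bob=4, Mallory=1, Heidi=4, Dave=2
Event 4 (Bob +2): Bob: 4 -> 6. State: Bob=6, Mallory=1, Heidi=4, Dave=2
Event 5 (Bob -> Heidi, 6): Bob: 6 -> 0, Heidi: 4 -> 10. State: Bob=0, Mallory=1, Heidi=10, Dave=2

Dave's final count: 2

Answer: 2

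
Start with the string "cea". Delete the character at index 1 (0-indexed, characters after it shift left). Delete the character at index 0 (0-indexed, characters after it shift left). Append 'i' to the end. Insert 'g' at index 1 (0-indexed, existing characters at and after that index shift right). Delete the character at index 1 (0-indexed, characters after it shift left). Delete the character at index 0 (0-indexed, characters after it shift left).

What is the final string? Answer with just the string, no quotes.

Applying each edit step by step:
Start: "cea"
Op 1 (delete idx 1 = 'e'): "cea" -> "ca"
Op 2 (delete idx 0 = 'c'): "ca" -> "a"
Op 3 (append 'i'): "a" -> "ai"
Op 4 (insert 'g' at idx 1): "ai" -> "agi"
Op 5 (delete idx 1 = 'g'): "agi" -> "ai"
Op 6 (delete idx 0 = 'a'): "ai" -> "i"

Answer: i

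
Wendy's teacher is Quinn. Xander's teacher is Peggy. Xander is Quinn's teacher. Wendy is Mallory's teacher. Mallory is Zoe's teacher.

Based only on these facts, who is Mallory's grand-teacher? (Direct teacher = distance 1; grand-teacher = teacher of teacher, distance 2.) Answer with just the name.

Reconstructing the teacher chain from the given facts:
  Peggy -> Xander -> Quinn -> Wendy -> Mallory -> Zoe
(each arrow means 'teacher of the next')
Positions in the chain (0 = top):
  position of Peggy: 0
  position of Xander: 1
  position of Quinn: 2
  position of Wendy: 3
  position of Mallory: 4
  position of Zoe: 5

Mallory is at position 4; the grand-teacher is 2 steps up the chain, i.e. position 2: Quinn.

Answer: Quinn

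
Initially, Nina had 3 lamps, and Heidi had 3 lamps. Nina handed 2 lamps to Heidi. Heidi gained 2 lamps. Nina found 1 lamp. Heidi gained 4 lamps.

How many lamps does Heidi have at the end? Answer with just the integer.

Answer: 11

Derivation:
Tracking counts step by step:
Start: Nina=3, Heidi=3
Event 1 (Nina -> Heidi, 2): Nina: 3 -> 1, Heidi: 3 -> 5. State: Nina=1, Heidi=5
Event 2 (Heidi +2): Heidi: 5 -> 7. State: Nina=1, Heidi=7
Event 3 (Nina +1): Nina: 1 -> 2. State: Nina=2, Heidi=7
Event 4 (Heidi +4): Heidi: 7 -> 11. State: Nina=2, Heidi=11

Heidi's final count: 11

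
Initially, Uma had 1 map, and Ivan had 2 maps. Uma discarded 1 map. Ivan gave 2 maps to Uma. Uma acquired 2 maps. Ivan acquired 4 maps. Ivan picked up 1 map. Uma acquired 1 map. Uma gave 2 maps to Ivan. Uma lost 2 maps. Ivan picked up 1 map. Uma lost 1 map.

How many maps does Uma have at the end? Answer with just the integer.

Tracking counts step by step:
Start: Uma=1, Ivan=2
Event 1 (Uma -1): Uma: 1 -> 0. State: Uma=0, Ivan=2
Event 2 (Ivan -> Uma, 2): Ivan: 2 -> 0, Uma: 0 -> 2. State: Uma=2, Ivan=0
Event 3 (Uma +2): Uma: 2 -> 4. State: Uma=4, Ivan=0
Event 4 (Ivan +4): Ivan: 0 -> 4. State: Uma=4, Ivan=4
Event 5 (Ivan +1): Ivan: 4 -> 5. State: Uma=4, Ivan=5
Event 6 (Uma +1): Uma: 4 -> 5. State: Uma=5, Ivan=5
Event 7 (Uma -> Ivan, 2): Uma: 5 -> 3, Ivan: 5 -> 7. State: Uma=3, Ivan=7
Event 8 (Uma -2): Uma: 3 -> 1. State: Uma=1, Ivan=7
Event 9 (Ivan +1): Ivan: 7 -> 8. State: Uma=1, Ivan=8
Event 10 (Uma -1): Uma: 1 -> 0. State: Uma=0, Ivan=8

Uma's final count: 0

Answer: 0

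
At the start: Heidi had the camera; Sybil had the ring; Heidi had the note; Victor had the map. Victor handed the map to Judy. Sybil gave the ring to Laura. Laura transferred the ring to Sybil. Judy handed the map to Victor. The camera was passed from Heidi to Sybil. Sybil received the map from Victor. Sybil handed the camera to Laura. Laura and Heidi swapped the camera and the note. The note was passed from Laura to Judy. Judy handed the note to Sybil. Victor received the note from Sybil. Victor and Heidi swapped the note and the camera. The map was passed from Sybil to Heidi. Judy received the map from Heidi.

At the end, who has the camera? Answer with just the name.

Answer: Victor

Derivation:
Tracking all object holders:
Start: camera:Heidi, ring:Sybil, note:Heidi, map:Victor
Event 1 (give map: Victor -> Judy). State: camera:Heidi, ring:Sybil, note:Heidi, map:Judy
Event 2 (give ring: Sybil -> Laura). State: camera:Heidi, ring:Laura, note:Heidi, map:Judy
Event 3 (give ring: Laura -> Sybil). State: camera:Heidi, ring:Sybil, note:Heidi, map:Judy
Event 4 (give map: Judy -> Victor). State: camera:Heidi, ring:Sybil, note:Heidi, map:Victor
Event 5 (give camera: Heidi -> Sybil). State: camera:Sybil, ring:Sybil, note:Heidi, map:Victor
Event 6 (give map: Victor -> Sybil). State: camera:Sybil, ring:Sybil, note:Heidi, map:Sybil
Event 7 (give camera: Sybil -> Laura). State: camera:Laura, ring:Sybil, note:Heidi, map:Sybil
Event 8 (swap camera<->note: now camera:Heidi, note:Laura). State: camera:Heidi, ring:Sybil, note:Laura, map:Sybil
Event 9 (give note: Laura -> Judy). State: camera:Heidi, ring:Sybil, note:Judy, map:Sybil
Event 10 (give note: Judy -> Sybil). State: camera:Heidi, ring:Sybil, note:Sybil, map:Sybil
Event 11 (give note: Sybil -> Victor). State: camera:Heidi, ring:Sybil, note:Victor, map:Sybil
Event 12 (swap note<->camera: now note:Heidi, camera:Victor). State: camera:Victor, ring:Sybil, note:Heidi, map:Sybil
Event 13 (give map: Sybil -> Heidi). State: camera:Victor, ring:Sybil, note:Heidi, map:Heidi
Event 14 (give map: Heidi -> Judy). State: camera:Victor, ring:Sybil, note:Heidi, map:Judy

Final state: camera:Victor, ring:Sybil, note:Heidi, map:Judy
The camera is held by Victor.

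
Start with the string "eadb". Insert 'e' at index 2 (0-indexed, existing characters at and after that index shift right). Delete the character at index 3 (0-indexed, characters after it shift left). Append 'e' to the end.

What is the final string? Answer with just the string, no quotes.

Answer: eaebe

Derivation:
Applying each edit step by step:
Start: "eadb"
Op 1 (insert 'e' at idx 2): "eadb" -> "eaedb"
Op 2 (delete idx 3 = 'd'): "eaedb" -> "eaeb"
Op 3 (append 'e'): "eaeb" -> "eaebe"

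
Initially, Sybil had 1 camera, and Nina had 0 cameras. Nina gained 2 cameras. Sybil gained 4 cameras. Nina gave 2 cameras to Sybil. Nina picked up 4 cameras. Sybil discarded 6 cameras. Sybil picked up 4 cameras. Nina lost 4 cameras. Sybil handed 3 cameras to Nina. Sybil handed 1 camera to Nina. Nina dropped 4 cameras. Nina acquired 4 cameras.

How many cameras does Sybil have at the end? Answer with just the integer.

Tracking counts step by step:
Start: Sybil=1, Nina=0
Event 1 (Nina +2): Nina: 0 -> 2. State: Sybil=1, Nina=2
Event 2 (Sybil +4): Sybil: 1 -> 5. State: Sybil=5, Nina=2
Event 3 (Nina -> Sybil, 2): Nina: 2 -> 0, Sybil: 5 -> 7. State: Sybil=7, Nina=0
Event 4 (Nina +4): Nina: 0 -> 4. State: Sybil=7, Nina=4
Event 5 (Sybil -6): Sybil: 7 -> 1. State: Sybil=1, Nina=4
Event 6 (Sybil +4): Sybil: 1 -> 5. State: Sybil=5, Nina=4
Event 7 (Nina -4): Nina: 4 -> 0. State: Sybil=5, Nina=0
Event 8 (Sybil -> Nina, 3): Sybil: 5 -> 2, Nina: 0 -> 3. State: Sybil=2, Nina=3
Event 9 (Sybil -> Nina, 1): Sybil: 2 -> 1, Nina: 3 -> 4. State: Sybil=1, Nina=4
Event 10 (Nina -4): Nina: 4 -> 0. State: Sybil=1, Nina=0
Event 11 (Nina +4): Nina: 0 -> 4. State: Sybil=1, Nina=4

Sybil's final count: 1

Answer: 1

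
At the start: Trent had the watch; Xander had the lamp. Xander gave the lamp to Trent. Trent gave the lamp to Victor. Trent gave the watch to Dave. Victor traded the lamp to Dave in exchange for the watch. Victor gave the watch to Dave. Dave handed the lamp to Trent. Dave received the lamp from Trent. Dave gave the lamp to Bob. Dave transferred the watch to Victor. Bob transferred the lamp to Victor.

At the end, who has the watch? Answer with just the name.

Tracking all object holders:
Start: watch:Trent, lamp:Xander
Event 1 (give lamp: Xander -> Trent). State: watch:Trent, lamp:Trent
Event 2 (give lamp: Trent -> Victor). State: watch:Trent, lamp:Victor
Event 3 (give watch: Trent -> Dave). State: watch:Dave, lamp:Victor
Event 4 (swap lamp<->watch: now lamp:Dave, watch:Victor). State: watch:Victor, lamp:Dave
Event 5 (give watch: Victor -> Dave). State: watch:Dave, lamp:Dave
Event 6 (give lamp: Dave -> Trent). State: watch:Dave, lamp:Trent
Event 7 (give lamp: Trent -> Dave). State: watch:Dave, lamp:Dave
Event 8 (give lamp: Dave -> Bob). State: watch:Dave, lamp:Bob
Event 9 (give watch: Dave -> Victor). State: watch:Victor, lamp:Bob
Event 10 (give lamp: Bob -> Victor). State: watch:Victor, lamp:Victor

Final state: watch:Victor, lamp:Victor
The watch is held by Victor.

Answer: Victor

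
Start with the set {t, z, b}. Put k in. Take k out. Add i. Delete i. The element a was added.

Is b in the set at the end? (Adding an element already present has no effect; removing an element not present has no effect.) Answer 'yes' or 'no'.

Answer: yes

Derivation:
Tracking the set through each operation:
Start: {b, t, z}
Event 1 (add k): added. Set: {b, k, t, z}
Event 2 (remove k): removed. Set: {b, t, z}
Event 3 (add i): added. Set: {b, i, t, z}
Event 4 (remove i): removed. Set: {b, t, z}
Event 5 (add a): added. Set: {a, b, t, z}

Final set: {a, b, t, z} (size 4)
b is in the final set.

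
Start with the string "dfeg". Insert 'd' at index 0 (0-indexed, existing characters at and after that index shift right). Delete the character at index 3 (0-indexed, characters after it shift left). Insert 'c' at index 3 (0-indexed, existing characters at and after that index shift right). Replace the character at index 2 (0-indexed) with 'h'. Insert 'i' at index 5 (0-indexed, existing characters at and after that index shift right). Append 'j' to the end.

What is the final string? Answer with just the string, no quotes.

Answer: ddhcgij

Derivation:
Applying each edit step by step:
Start: "dfeg"
Op 1 (insert 'd' at idx 0): "dfeg" -> "ddfeg"
Op 2 (delete idx 3 = 'e'): "ddfeg" -> "ddfg"
Op 3 (insert 'c' at idx 3): "ddfg" -> "ddfcg"
Op 4 (replace idx 2: 'f' -> 'h'): "ddfcg" -> "ddhcg"
Op 5 (insert 'i' at idx 5): "ddhcg" -> "ddhcgi"
Op 6 (append 'j'): "ddhcgi" -> "ddhcgij"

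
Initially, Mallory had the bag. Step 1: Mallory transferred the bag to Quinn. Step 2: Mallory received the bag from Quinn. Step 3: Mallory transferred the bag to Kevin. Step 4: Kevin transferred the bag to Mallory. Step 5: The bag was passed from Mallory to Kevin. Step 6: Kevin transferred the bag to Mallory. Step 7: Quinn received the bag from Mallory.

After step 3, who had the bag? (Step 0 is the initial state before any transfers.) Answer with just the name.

Tracking the bag holder through step 3:
After step 0 (start): Mallory
After step 1: Quinn
After step 2: Mallory
After step 3: Kevin

At step 3, the holder is Kevin.

Answer: Kevin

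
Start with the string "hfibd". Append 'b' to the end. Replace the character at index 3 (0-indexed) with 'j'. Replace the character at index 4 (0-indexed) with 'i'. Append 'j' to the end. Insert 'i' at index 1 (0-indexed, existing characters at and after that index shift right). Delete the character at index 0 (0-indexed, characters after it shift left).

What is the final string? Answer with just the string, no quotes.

Applying each edit step by step:
Start: "hfibd"
Op 1 (append 'b'): "hfibd" -> "hfibdb"
Op 2 (replace idx 3: 'b' -> 'j'): "hfibdb" -> "hfijdb"
Op 3 (replace idx 4: 'd' -> 'i'): "hfijdb" -> "hfijib"
Op 4 (append 'j'): "hfijib" -> "hfijibj"
Op 5 (insert 'i' at idx 1): "hfijibj" -> "hifijibj"
Op 6 (delete idx 0 = 'h'): "hifijibj" -> "ifijibj"

Answer: ifijibj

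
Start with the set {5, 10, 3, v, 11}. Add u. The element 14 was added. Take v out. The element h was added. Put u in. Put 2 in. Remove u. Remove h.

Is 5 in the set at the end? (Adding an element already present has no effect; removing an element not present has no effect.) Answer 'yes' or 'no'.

Tracking the set through each operation:
Start: {10, 11, 3, 5, v}
Event 1 (add u): added. Set: {10, 11, 3, 5, u, v}
Event 2 (add 14): added. Set: {10, 11, 14, 3, 5, u, v}
Event 3 (remove v): removed. Set: {10, 11, 14, 3, 5, u}
Event 4 (add h): added. Set: {10, 11, 14, 3, 5, h, u}
Event 5 (add u): already present, no change. Set: {10, 11, 14, 3, 5, h, u}
Event 6 (add 2): added. Set: {10, 11, 14, 2, 3, 5, h, u}
Event 7 (remove u): removed. Set: {10, 11, 14, 2, 3, 5, h}
Event 8 (remove h): removed. Set: {10, 11, 14, 2, 3, 5}

Final set: {10, 11, 14, 2, 3, 5} (size 6)
5 is in the final set.

Answer: yes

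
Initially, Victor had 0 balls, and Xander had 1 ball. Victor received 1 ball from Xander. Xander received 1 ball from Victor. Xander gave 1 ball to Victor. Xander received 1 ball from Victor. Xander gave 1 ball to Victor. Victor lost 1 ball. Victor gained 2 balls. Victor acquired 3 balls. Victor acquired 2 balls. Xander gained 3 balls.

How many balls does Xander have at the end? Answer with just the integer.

Answer: 3

Derivation:
Tracking counts step by step:
Start: Victor=0, Xander=1
Event 1 (Xander -> Victor, 1): Xander: 1 -> 0, Victor: 0 -> 1. State: Victor=1, Xander=0
Event 2 (Victor -> Xander, 1): Victor: 1 -> 0, Xander: 0 -> 1. State: Victor=0, Xander=1
Event 3 (Xander -> Victor, 1): Xander: 1 -> 0, Victor: 0 -> 1. State: Victor=1, Xander=0
Event 4 (Victor -> Xander, 1): Victor: 1 -> 0, Xander: 0 -> 1. State: Victor=0, Xander=1
Event 5 (Xander -> Victor, 1): Xander: 1 -> 0, Victor: 0 -> 1. State: Victor=1, Xander=0
Event 6 (Victor -1): Victor: 1 -> 0. State: Victor=0, Xander=0
Event 7 (Victor +2): Victor: 0 -> 2. State: Victor=2, Xander=0
Event 8 (Victor +3): Victor: 2 -> 5. State: Victor=5, Xander=0
Event 9 (Victor +2): Victor: 5 -> 7. State: Victor=7, Xander=0
Event 10 (Xander +3): Xander: 0 -> 3. State: Victor=7, Xander=3

Xander's final count: 3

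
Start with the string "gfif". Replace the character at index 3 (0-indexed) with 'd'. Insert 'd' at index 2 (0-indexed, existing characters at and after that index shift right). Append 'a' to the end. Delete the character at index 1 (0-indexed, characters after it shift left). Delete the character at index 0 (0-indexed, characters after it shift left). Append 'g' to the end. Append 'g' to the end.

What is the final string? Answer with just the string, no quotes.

Answer: didagg

Derivation:
Applying each edit step by step:
Start: "gfif"
Op 1 (replace idx 3: 'f' -> 'd'): "gfif" -> "gfid"
Op 2 (insert 'd' at idx 2): "gfid" -> "gfdid"
Op 3 (append 'a'): "gfdid" -> "gfdida"
Op 4 (delete idx 1 = 'f'): "gfdida" -> "gdida"
Op 5 (delete idx 0 = 'g'): "gdida" -> "dida"
Op 6 (append 'g'): "dida" -> "didag"
Op 7 (append 'g'): "didag" -> "didagg"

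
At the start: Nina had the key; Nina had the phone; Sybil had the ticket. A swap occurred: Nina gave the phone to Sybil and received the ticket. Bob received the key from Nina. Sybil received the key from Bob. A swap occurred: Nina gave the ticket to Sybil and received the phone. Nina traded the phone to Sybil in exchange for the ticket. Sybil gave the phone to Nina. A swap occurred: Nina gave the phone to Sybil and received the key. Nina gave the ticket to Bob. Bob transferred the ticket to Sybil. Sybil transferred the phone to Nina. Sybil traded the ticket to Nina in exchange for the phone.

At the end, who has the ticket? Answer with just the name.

Answer: Nina

Derivation:
Tracking all object holders:
Start: key:Nina, phone:Nina, ticket:Sybil
Event 1 (swap phone<->ticket: now phone:Sybil, ticket:Nina). State: key:Nina, phone:Sybil, ticket:Nina
Event 2 (give key: Nina -> Bob). State: key:Bob, phone:Sybil, ticket:Nina
Event 3 (give key: Bob -> Sybil). State: key:Sybil, phone:Sybil, ticket:Nina
Event 4 (swap ticket<->phone: now ticket:Sybil, phone:Nina). State: key:Sybil, phone:Nina, ticket:Sybil
Event 5 (swap phone<->ticket: now phone:Sybil, ticket:Nina). State: key:Sybil, phone:Sybil, ticket:Nina
Event 6 (give phone: Sybil -> Nina). State: key:Sybil, phone:Nina, ticket:Nina
Event 7 (swap phone<->key: now phone:Sybil, key:Nina). State: key:Nina, phone:Sybil, ticket:Nina
Event 8 (give ticket: Nina -> Bob). State: key:Nina, phone:Sybil, ticket:Bob
Event 9 (give ticket: Bob -> Sybil). State: key:Nina, phone:Sybil, ticket:Sybil
Event 10 (give phone: Sybil -> Nina). State: key:Nina, phone:Nina, ticket:Sybil
Event 11 (swap ticket<->phone: now ticket:Nina, phone:Sybil). State: key:Nina, phone:Sybil, ticket:Nina

Final state: key:Nina, phone:Sybil, ticket:Nina
The ticket is held by Nina.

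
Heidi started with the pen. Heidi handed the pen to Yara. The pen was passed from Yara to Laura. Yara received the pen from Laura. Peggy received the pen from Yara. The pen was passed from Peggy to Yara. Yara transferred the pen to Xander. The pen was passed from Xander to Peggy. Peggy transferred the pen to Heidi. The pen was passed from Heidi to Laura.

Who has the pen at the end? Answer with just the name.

Tracking the pen through each event:
Start: Heidi has the pen.
After event 1: Yara has the pen.
After event 2: Laura has the pen.
After event 3: Yara has the pen.
After event 4: Peggy has the pen.
After event 5: Yara has the pen.
After event 6: Xander has the pen.
After event 7: Peggy has the pen.
After event 8: Heidi has the pen.
After event 9: Laura has the pen.

Answer: Laura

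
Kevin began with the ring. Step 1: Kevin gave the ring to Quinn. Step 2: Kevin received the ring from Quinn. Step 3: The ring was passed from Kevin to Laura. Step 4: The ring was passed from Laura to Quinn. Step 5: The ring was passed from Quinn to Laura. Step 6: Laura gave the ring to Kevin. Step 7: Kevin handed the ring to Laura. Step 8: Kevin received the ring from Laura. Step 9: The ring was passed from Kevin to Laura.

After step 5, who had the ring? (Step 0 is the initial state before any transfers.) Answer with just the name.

Answer: Laura

Derivation:
Tracking the ring holder through step 5:
After step 0 (start): Kevin
After step 1: Quinn
After step 2: Kevin
After step 3: Laura
After step 4: Quinn
After step 5: Laura

At step 5, the holder is Laura.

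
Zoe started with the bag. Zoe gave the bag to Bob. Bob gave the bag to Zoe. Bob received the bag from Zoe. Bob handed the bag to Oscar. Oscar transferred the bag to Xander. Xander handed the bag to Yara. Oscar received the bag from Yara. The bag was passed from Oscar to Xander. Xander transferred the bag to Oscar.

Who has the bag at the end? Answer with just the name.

Tracking the bag through each event:
Start: Zoe has the bag.
After event 1: Bob has the bag.
After event 2: Zoe has the bag.
After event 3: Bob has the bag.
After event 4: Oscar has the bag.
After event 5: Xander has the bag.
After event 6: Yara has the bag.
After event 7: Oscar has the bag.
After event 8: Xander has the bag.
After event 9: Oscar has the bag.

Answer: Oscar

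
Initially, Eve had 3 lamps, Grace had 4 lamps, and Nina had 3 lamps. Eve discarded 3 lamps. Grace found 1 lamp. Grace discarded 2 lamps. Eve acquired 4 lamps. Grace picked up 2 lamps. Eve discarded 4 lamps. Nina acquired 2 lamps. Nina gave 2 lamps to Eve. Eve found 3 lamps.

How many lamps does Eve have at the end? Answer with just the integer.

Answer: 5

Derivation:
Tracking counts step by step:
Start: Eve=3, Grace=4, Nina=3
Event 1 (Eve -3): Eve: 3 -> 0. State: Eve=0, Grace=4, Nina=3
Event 2 (Grace +1): Grace: 4 -> 5. State: Eve=0, Grace=5, Nina=3
Event 3 (Grace -2): Grace: 5 -> 3. State: Eve=0, Grace=3, Nina=3
Event 4 (Eve +4): Eve: 0 -> 4. State: Eve=4, Grace=3, Nina=3
Event 5 (Grace +2): Grace: 3 -> 5. State: Eve=4, Grace=5, Nina=3
Event 6 (Eve -4): Eve: 4 -> 0. State: Eve=0, Grace=5, Nina=3
Event 7 (Nina +2): Nina: 3 -> 5. State: Eve=0, Grace=5, Nina=5
Event 8 (Nina -> Eve, 2): Nina: 5 -> 3, Eve: 0 -> 2. State: Eve=2, Grace=5, Nina=3
Event 9 (Eve +3): Eve: 2 -> 5. State: Eve=5, Grace=5, Nina=3

Eve's final count: 5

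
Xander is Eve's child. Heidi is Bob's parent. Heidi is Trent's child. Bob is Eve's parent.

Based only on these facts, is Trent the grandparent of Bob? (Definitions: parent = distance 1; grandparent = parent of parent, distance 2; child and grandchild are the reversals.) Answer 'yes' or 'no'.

Answer: yes

Derivation:
Reconstructing the parent chain from the given facts:
  Trent -> Heidi -> Bob -> Eve -> Xander
(each arrow means 'parent of the next')
Positions in the chain (0 = top):
  position of Trent: 0
  position of Heidi: 1
  position of Bob: 2
  position of Eve: 3
  position of Xander: 4

Trent is at position 0, Bob is at position 2; signed distance (j - i) = 2.
'grandparent' requires j - i = 2. Actual distance is 2, so the relation HOLDS.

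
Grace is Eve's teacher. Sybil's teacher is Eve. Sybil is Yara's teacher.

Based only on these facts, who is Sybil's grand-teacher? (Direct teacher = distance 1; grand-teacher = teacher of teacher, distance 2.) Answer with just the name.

Reconstructing the teacher chain from the given facts:
  Grace -> Eve -> Sybil -> Yara
(each arrow means 'teacher of the next')
Positions in the chain (0 = top):
  position of Grace: 0
  position of Eve: 1
  position of Sybil: 2
  position of Yara: 3

Sybil is at position 2; the grand-teacher is 2 steps up the chain, i.e. position 0: Grace.

Answer: Grace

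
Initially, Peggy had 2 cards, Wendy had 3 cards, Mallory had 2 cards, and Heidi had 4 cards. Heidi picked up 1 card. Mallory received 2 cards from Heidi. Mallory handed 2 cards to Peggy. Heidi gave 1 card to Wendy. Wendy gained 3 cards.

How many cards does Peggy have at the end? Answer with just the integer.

Answer: 4

Derivation:
Tracking counts step by step:
Start: Peggy=2, Wendy=3, Mallory=2, Heidi=4
Event 1 (Heidi +1): Heidi: 4 -> 5. State: Peggy=2, Wendy=3, Mallory=2, Heidi=5
Event 2 (Heidi -> Mallory, 2): Heidi: 5 -> 3, Mallory: 2 -> 4. State: Peggy=2, Wendy=3, Mallory=4, Heidi=3
Event 3 (Mallory -> Peggy, 2): Mallory: 4 -> 2, Peggy: 2 -> 4. State: Peggy=4, Wendy=3, Mallory=2, Heidi=3
Event 4 (Heidi -> Wendy, 1): Heidi: 3 -> 2, Wendy: 3 -> 4. State: Peggy=4, Wendy=4, Mallory=2, Heidi=2
Event 5 (Wendy +3): Wendy: 4 -> 7. State: Peggy=4, Wendy=7, Mallory=2, Heidi=2

Peggy's final count: 4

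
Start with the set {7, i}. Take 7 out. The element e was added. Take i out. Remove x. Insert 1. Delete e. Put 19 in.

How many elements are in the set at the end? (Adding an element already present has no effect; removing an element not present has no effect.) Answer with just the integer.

Tracking the set through each operation:
Start: {7, i}
Event 1 (remove 7): removed. Set: {i}
Event 2 (add e): added. Set: {e, i}
Event 3 (remove i): removed. Set: {e}
Event 4 (remove x): not present, no change. Set: {e}
Event 5 (add 1): added. Set: {1, e}
Event 6 (remove e): removed. Set: {1}
Event 7 (add 19): added. Set: {1, 19}

Final set: {1, 19} (size 2)

Answer: 2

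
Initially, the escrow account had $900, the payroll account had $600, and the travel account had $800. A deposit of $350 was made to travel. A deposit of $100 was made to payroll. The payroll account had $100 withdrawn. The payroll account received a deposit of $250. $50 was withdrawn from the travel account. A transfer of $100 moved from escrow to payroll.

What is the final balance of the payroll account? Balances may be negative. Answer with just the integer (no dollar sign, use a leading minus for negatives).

Tracking account balances step by step:
Start: escrow=900, payroll=600, travel=800
Event 1 (deposit 350 to travel): travel: 800 + 350 = 1150. Balances: escrow=900, payroll=600, travel=1150
Event 2 (deposit 100 to payroll): payroll: 600 + 100 = 700. Balances: escrow=900, payroll=700, travel=1150
Event 3 (withdraw 100 from payroll): payroll: 700 - 100 = 600. Balances: escrow=900, payroll=600, travel=1150
Event 4 (deposit 250 to payroll): payroll: 600 + 250 = 850. Balances: escrow=900, payroll=850, travel=1150
Event 5 (withdraw 50 from travel): travel: 1150 - 50 = 1100. Balances: escrow=900, payroll=850, travel=1100
Event 6 (transfer 100 escrow -> payroll): escrow: 900 - 100 = 800, payroll: 850 + 100 = 950. Balances: escrow=800, payroll=950, travel=1100

Final balance of payroll: 950

Answer: 950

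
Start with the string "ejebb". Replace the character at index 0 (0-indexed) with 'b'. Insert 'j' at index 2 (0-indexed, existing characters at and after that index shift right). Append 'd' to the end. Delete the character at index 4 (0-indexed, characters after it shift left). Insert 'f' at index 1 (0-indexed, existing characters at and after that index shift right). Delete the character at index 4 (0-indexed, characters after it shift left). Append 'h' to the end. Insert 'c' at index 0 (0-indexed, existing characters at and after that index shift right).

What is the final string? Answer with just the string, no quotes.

Answer: cbfjjbdh

Derivation:
Applying each edit step by step:
Start: "ejebb"
Op 1 (replace idx 0: 'e' -> 'b'): "ejebb" -> "bjebb"
Op 2 (insert 'j' at idx 2): "bjebb" -> "bjjebb"
Op 3 (append 'd'): "bjjebb" -> "bjjebbd"
Op 4 (delete idx 4 = 'b'): "bjjebbd" -> "bjjebd"
Op 5 (insert 'f' at idx 1): "bjjebd" -> "bfjjebd"
Op 6 (delete idx 4 = 'e'): "bfjjebd" -> "bfjjbd"
Op 7 (append 'h'): "bfjjbd" -> "bfjjbdh"
Op 8 (insert 'c' at idx 0): "bfjjbdh" -> "cbfjjbdh"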